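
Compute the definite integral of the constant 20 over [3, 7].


The integral of a constant k over [a, b] equals k * (b - a).
integral from 3 to 7 of 20 dx
= 20 * (7 - 3)
= 20 * 4
= 80

80


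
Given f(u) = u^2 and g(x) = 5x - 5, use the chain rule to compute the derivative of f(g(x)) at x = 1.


Using the chain rule: (f(g(x)))' = f'(g(x)) * g'(x)
First, find g(1):
g(1) = 5 * 1 - 5 = 0
Next, f'(u) = 2u
And g'(x) = 5
So f'(g(1)) * g'(1)
= 2 * 0 * 5
= 0

0


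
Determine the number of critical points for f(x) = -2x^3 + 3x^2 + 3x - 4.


Find where f'(x) = 0:
f(x) = -2x^3 + 3x^2 + 3x - 4
f'(x) = -6x^2 + 6x + 3
This is a quadratic in x. Use the discriminant to count real roots.
Discriminant = (6)^2 - 4 * (-6) * 3
= 36 - (-72)
= 108
Since discriminant > 0, f'(x) = 0 has 2 real solutions.
Number of critical points: 2

2


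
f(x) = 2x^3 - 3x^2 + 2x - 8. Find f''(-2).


First derivative:
f'(x) = 6x^2 - 6x + 2
Second derivative:
f''(x) = 12x - 6
Substitute x = -2:
f''(-2) = 12 * (-2) - 6
= -24 - 6
= -30

-30


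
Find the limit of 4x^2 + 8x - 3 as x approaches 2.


Since polynomials are continuous, we use direct substitution.
lim(x->2) of 4x^2 + 8x - 3
= 4 * 2^2 + 8 * 2 - 3
= 16 + 16 - 3
= 29

29


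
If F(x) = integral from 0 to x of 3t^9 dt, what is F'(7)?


By the Fundamental Theorem of Calculus (Part 1):
If F(x) = integral from 0 to x of f(t) dt, then F'(x) = f(x)
Here f(t) = 3t^9
So F'(x) = 3x^9
Evaluate at x = 7:
F'(7) = 3 * 7^9
= 3 * 40353607
= 121060821

121060821


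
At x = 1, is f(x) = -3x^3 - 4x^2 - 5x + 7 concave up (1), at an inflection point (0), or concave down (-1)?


Concavity is determined by the sign of f''(x).
f(x) = -3x^3 - 4x^2 - 5x + 7
f'(x) = -9x^2 - 8x - 5
f''(x) = -18x - 8
f''(1) = -18 * 1 - 8
= -18 - 8
= -26
Since f''(1) < 0, the function is concave down (-1)

-1


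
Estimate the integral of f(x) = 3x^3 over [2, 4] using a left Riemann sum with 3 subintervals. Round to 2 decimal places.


Left Riemann sum uses left endpoints of each subinterval.
Interval: [2, 4], n = 3
dx = (4 - 2) / 3 = 2/3
Left endpoints: [2, 8/3, 10/3]
f values: [24, 512/9, 1000/9]
Sum = dx * (sum of f values)
= 2/3 * 192
= 128 = 128.00

128.00


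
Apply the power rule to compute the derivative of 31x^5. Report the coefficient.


We apply the power rule: d/dx [ax^n] = a*n * x^(n-1)
d/dx [31x^5]
= 31 * 5 * x^(5-1)
= 155x^4
The coefficient is 155

155


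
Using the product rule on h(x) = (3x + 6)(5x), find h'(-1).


Let u(x) = 3x + 6 and v(x) = 5x
u'(x) = 3
v'(x) = 5
Product rule: h'(x) = u'(x)*v(x) + u(x)*v'(x)
= 3 * (5x) + (3x + 6) * 5
At x = -1:
u(-1) = 3 * (-1) + 6 = 3
v(-1) = 5 * (-1) + 0 = -5
h'(-1) = 3 * (-5) + 3 * 5
= -15 + 15
= 0

0


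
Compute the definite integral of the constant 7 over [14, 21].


The integral of a constant k over [a, b] equals k * (b - a).
integral from 14 to 21 of 7 dx
= 7 * (21 - 14)
= 7 * 7
= 49

49


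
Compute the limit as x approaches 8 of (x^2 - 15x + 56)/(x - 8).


Direct substitution gives 0/0, so we factor the numerator.
Factor: (x^2 - 15x + 56) = (x - 8)(x - 7)
Cancel the common factor (x - 8):
(x^2 - 15x + 56)/(x - 8) = (x - 7)
Now substitute x = 8:
= (8) - (7) = 1

1


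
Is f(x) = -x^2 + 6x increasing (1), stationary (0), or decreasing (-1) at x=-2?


Compute f'(x) to determine behavior:
f'(x) = -2x + 6
f'(-2) = -2 * (-2) + 6
= 4 + 6
= 10
Since f'(-2) > 0, the function is increasing (1)

1


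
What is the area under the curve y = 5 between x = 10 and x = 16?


The area under a constant function y = 5 is a rectangle.
Width = 16 - 10 = 6
Height = 5
Area = width * height
= 6 * 5
= 30

30


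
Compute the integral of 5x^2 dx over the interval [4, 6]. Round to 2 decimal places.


Find the antiderivative of 5x^2:
F(x) = 5/3 * x^3
Apply the Fundamental Theorem of Calculus:
F(6) - F(4)
= 5/3 * 6^3 - 5/3 * 4^3
= 5/3 * (216 - 64)
= 5/3 * 152
= 760/3 ≈ 253.33

253.33


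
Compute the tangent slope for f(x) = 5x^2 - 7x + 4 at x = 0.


The slope of the tangent line equals f'(x) at the point.
f(x) = 5x^2 - 7x + 4
f'(x) = 10x - 7
At x = 0:
f'(0) = 10 * 0 - 7
= 0 - 7
= -7

-7


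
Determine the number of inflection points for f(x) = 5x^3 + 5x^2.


Inflection points occur where f''(x) = 0 and concavity changes.
f(x) = 5x^3 + 5x^2
f'(x) = 15x^2 + 10x
f''(x) = 30x + 10
Set f''(x) = 0:
30x + 10 = 0
x = -10 / 30 = -1/3
Since f''(x) is linear (degree 1), it changes sign at this point.
Therefore there is exactly 1 inflection point.

1


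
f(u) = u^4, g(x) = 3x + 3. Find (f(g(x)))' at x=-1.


Using the chain rule: (f(g(x)))' = f'(g(x)) * g'(x)
First, find g(-1):
g(-1) = 3 * (-1) + 3 = 0
Next, f'(u) = 4u^3
And g'(x) = 3
So f'(g(-1)) * g'(-1)
= 4 * 0^3 * 3
= 4 * 0 * 3
= 0

0


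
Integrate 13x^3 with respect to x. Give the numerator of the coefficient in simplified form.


Apply the power rule for integration:
integral of ax^n dx = a/(n+1) * x^(n+1) + C
integral of 13x^3 dx
= 13/4 * x^4 + C
The coefficient in lowest terms is 13/4, and its numerator is 13

13


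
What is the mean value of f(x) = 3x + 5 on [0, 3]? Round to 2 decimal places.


Average value = 1/(b-a) * integral from a to b of f(x) dx
First compute the integral of 3x + 5:
F(x) = (3/2)x^2 + 5x
F(3) = 3/2 * 9 + 5 * 3 = 57/2
F(0) = 3/2 * 0 + 5 * 0 = 0
Integral = 57/2 - 0 = 57/2
Average = (57/2) / (3 - 0) = (57/2) / 3
= 19/2 = 9.50

9.50


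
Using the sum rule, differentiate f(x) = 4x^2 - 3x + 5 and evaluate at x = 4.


Differentiate term by term using power and sum rules:
f(x) = 4x^2 - 3x + 5
f'(x) = 8x - 3
Substitute x = 4:
f'(4) = 8 * 4 - 3
= 32 - 3
= 29

29


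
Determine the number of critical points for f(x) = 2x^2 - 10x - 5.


Find where f'(x) = 0:
f'(x) = 4x - 10
Set f'(x) = 0:
4x - 10 = 0
x = 10 / 4 = 5/2
This is a linear equation in x, so there is exactly one solution.
Number of critical points: 1

1


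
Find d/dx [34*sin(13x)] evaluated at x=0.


Apply the chain rule to differentiate 34*sin(13x):
d/dx [34*sin(13x)]
= 34 * cos(13x) * d/dx(13x)
= 34 * 13 * cos(13x)
= 442 * cos(13x)
Evaluate at x = 0:
= 442 * cos(0)
= 442 * 1
= 442

442


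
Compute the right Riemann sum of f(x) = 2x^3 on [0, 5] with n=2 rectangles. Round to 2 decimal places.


Right Riemann sum uses right endpoints of each subinterval.
Interval: [0, 5], n = 2
dx = (5 - 0) / 2 = 5/2
Right endpoints: [5/2, 5]
f values: [125/4, 250]
Sum = dx * (sum of f values)
= 5/2 * 1125/4
= 5625/8 ≈ 703.13

703.13


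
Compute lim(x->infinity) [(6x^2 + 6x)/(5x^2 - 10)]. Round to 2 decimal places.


For limits at infinity with equal-degree polynomials,
we compare leading coefficients.
Numerator leading term: 6x^2
Denominator leading term: 5x^2
Divide both by x^2:
lim = (6 + 6/x) / (5 - 10/x^2)
As x -> infinity, the 1/x and 1/x^2 terms vanish:
= 6/5 = 1.20

1.20


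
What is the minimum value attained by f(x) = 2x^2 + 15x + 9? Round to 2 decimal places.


For a quadratic f(x) = ax^2 + bx + c with a > 0, the minimum is at the vertex.
Vertex x-coordinate: x = -b/(2a)
x = -(15) / (2 * 2)
x = -15/4
Substitute back to find the minimum value:
f(-15/4) = 2 * (-15/4)^2 + 15 * (-15/4) + 9
= 225/8 - 225/4 + 9
= -153/8 ≈ -19.13

-19.13


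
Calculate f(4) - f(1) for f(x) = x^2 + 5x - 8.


Net change = f(b) - f(a)
f(x) = x^2 + 5x - 8
Compute f(4):
f(4) = 1 * 4^2 + 5 * 4 - 8
= 16 + 20 - 8
= 28
Compute f(1):
f(1) = 1 * 1^2 + 5 * 1 - 8
= 1 + 5 - 8
= -2
Net change = 28 - (-2) = 30

30


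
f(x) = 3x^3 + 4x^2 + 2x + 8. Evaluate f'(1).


Differentiate f(x) = 3x^3 + 4x^2 + 2x + 8 term by term:
f'(x) = 9x^2 + 8x + 2
Substitute x = 1:
f'(1) = 9 * 1^2 + 8 * 1 + 2
= 9 + 8 + 2
= 19

19


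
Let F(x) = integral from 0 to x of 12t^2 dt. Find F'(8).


By the Fundamental Theorem of Calculus (Part 1):
If F(x) = integral from 0 to x of f(t) dt, then F'(x) = f(x)
Here f(t) = 12t^2
So F'(x) = 12x^2
Evaluate at x = 8:
F'(8) = 12 * 8^2
= 12 * 64
= 768

768


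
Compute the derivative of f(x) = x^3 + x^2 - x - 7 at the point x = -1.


Differentiate f(x) = x^3 + x^2 - x - 7 term by term:
f'(x) = 3x^2 + 2x - 1
Substitute x = -1:
f'(-1) = 3 * (-1)^2 + 2 * (-1) - 1
= 3 - 2 - 1
= 0

0


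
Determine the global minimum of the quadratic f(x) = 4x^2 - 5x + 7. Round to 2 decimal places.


For a quadratic f(x) = ax^2 + bx + c with a > 0, the minimum is at the vertex.
Vertex x-coordinate: x = -b/(2a)
x = -(-5) / (2 * 4)
x = 5/8
Substitute back to find the minimum value:
f(5/8) = 4 * (5/8)^2 - 5 * (5/8) + 7
= 25/16 - 25/8 + 7
= 87/16 ≈ 5.44

5.44


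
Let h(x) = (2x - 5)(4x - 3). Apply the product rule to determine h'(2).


Let u(x) = 2x - 5 and v(x) = 4x - 3
u'(x) = 2
v'(x) = 4
Product rule: h'(x) = u'(x)*v(x) + u(x)*v'(x)
= 2 * (4x - 3) + (2x - 5) * 4
At x = 2:
u(2) = 2 * 2 - 5 = -1
v(2) = 4 * 2 - 3 = 5
h'(2) = 2 * 5 + (-1) * 4
= 10 - 4
= 6

6


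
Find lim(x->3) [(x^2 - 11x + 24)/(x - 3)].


Direct substitution gives 0/0, so we factor the numerator.
Factor: (x^2 - 11x + 24) = (x - 3)(x - 8)
Cancel the common factor (x - 3):
(x^2 - 11x + 24)/(x - 3) = (x - 8)
Now substitute x = 3:
= (3) - (8) = -5

-5


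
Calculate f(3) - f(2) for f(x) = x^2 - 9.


Net change = f(b) - f(a)
f(x) = x^2 - 9
Compute f(3):
f(3) = 1 * 3^2 + 0 * 3 - 9
= 9 + 0 - 9
= 0
Compute f(2):
f(2) = 1 * 2^2 + 0 * 2 - 9
= 4 + 0 - 9
= -5
Net change = 0 - (-5) = 5

5


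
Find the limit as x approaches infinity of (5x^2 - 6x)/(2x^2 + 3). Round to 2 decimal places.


For limits at infinity with equal-degree polynomials,
we compare leading coefficients.
Numerator leading term: 5x^2
Denominator leading term: 2x^2
Divide both by x^2:
lim = (5 - 6/x) / (2 + 3/x^2)
As x -> infinity, the 1/x and 1/x^2 terms vanish:
= 5/2 = 2.50

2.50


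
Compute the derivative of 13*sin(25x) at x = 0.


Apply the chain rule to differentiate 13*sin(25x):
d/dx [13*sin(25x)]
= 13 * cos(25x) * d/dx(25x)
= 13 * 25 * cos(25x)
= 325 * cos(25x)
Evaluate at x = 0:
= 325 * cos(0)
= 325 * 1
= 325

325


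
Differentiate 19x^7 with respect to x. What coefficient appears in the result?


We apply the power rule: d/dx [ax^n] = a*n * x^(n-1)
d/dx [19x^7]
= 19 * 7 * x^(7-1)
= 133x^6
The coefficient is 133

133


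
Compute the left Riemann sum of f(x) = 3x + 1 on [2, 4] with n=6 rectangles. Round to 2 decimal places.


Left Riemann sum uses left endpoints of each subinterval.
Interval: [2, 4], n = 6
dx = (4 - 2) / 6 = 1/3
Left endpoints: [2, 7/3, 8/3, 3, 10/3, 11/3]
f values: [7, 8, 9, 10, 11, 12]
Sum = dx * (sum of f values)
= 1/3 * 57
= 19 = 19.00

19.00


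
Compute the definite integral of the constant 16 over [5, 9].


The integral of a constant k over [a, b] equals k * (b - a).
integral from 5 to 9 of 16 dx
= 16 * (9 - 5)
= 16 * 4
= 64

64


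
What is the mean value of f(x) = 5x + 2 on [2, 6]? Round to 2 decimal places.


Average value = 1/(b-a) * integral from a to b of f(x) dx
First compute the integral of 5x + 2:
F(x) = (5/2)x^2 + 2x
F(6) = 5/2 * 36 + 2 * 6 = 102
F(2) = 5/2 * 4 + 2 * 2 = 14
Integral = 102 - 14 = 88
Average = 88 / (6 - 2) = 88 / 4
= 22 = 22.00

22.00


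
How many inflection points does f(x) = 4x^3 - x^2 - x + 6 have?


Inflection points occur where f''(x) = 0 and concavity changes.
f(x) = 4x^3 - x^2 - x + 6
f'(x) = 12x^2 - 2x - 1
f''(x) = 24x - 2
Set f''(x) = 0:
24x - 2 = 0
x = 2 / 24 = 1/12
Since f''(x) is linear (degree 1), it changes sign at this point.
Therefore there is exactly 1 inflection point.

1


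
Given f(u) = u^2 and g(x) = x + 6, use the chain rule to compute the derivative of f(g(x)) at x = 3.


Using the chain rule: (f(g(x)))' = f'(g(x)) * g'(x)
First, find g(3):
g(3) = 1 * 3 + 6 = 9
Next, f'(u) = 2u
And g'(x) = 1
So f'(g(3)) * g'(3)
= 2 * 9 * 1
= 18

18


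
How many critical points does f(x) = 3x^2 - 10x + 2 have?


Find where f'(x) = 0:
f'(x) = 6x - 10
Set f'(x) = 0:
6x - 10 = 0
x = 10 / 6 = 5/3
This is a linear equation in x, so there is exactly one solution.
Number of critical points: 1

1


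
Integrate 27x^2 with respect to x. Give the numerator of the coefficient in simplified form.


Apply the power rule for integration:
integral of ax^n dx = a/(n+1) * x^(n+1) + C
integral of 27x^2 dx
= 27/3 * x^3 + C
= 9 * x^3 + C
The coefficient in lowest terms is 9 = 9/1, so its numerator is 9

9


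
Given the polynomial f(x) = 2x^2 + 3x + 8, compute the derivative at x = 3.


Differentiate term by term using power and sum rules:
f(x) = 2x^2 + 3x + 8
f'(x) = 4x + 3
Substitute x = 3:
f'(3) = 4 * 3 + 3
= 12 + 3
= 15

15


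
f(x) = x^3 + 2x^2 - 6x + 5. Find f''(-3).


First derivative:
f'(x) = 3x^2 + 4x - 6
Second derivative:
f''(x) = 6x + 4
Substitute x = -3:
f''(-3) = 6 * (-3) + 4
= -18 + 4
= -14

-14


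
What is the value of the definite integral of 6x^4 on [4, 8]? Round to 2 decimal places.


Find the antiderivative of 6x^4:
F(x) = 6/5 * x^5
Apply the Fundamental Theorem of Calculus:
F(8) - F(4)
= 6/5 * 8^5 - 6/5 * 4^5
= 6/5 * (32768 - 1024)
= 6/5 * 31744
= 190464/5 = 38092.80

38092.80


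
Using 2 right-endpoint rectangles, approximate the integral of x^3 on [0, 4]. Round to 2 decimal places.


Right Riemann sum uses right endpoints of each subinterval.
Interval: [0, 4], n = 2
dx = (4 - 0) / 2 = 2
Right endpoints: [2, 4]
f values: [8, 64]
Sum = dx * (sum of f values)
= 2 * 72
= 144 = 144.00

144.00


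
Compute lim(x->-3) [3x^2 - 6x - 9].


Since polynomials are continuous, we use direct substitution.
lim(x->-3) of 3x^2 - 6x - 9
= 3 * (-3)^2 - 6 * (-3) - 9
= 27 + 18 - 9
= 36

36


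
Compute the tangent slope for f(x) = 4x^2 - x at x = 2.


The slope of the tangent line equals f'(x) at the point.
f(x) = 4x^2 - x
f'(x) = 8x - 1
At x = 2:
f'(2) = 8 * 2 - 1
= 16 - 1
= 15

15


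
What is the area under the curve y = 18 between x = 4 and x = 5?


The area under a constant function y = 18 is a rectangle.
Width = 5 - 4 = 1
Height = 18
Area = width * height
= 1 * 18
= 18

18


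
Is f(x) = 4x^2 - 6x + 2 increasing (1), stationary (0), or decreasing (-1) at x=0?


Compute f'(x) to determine behavior:
f'(x) = 8x - 6
f'(0) = 8 * 0 - 6
= 0 - 6
= -6
Since f'(0) < 0, the function is decreasing (-1)

-1


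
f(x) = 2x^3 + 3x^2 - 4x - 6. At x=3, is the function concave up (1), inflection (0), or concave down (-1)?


Concavity is determined by the sign of f''(x).
f(x) = 2x^3 + 3x^2 - 4x - 6
f'(x) = 6x^2 + 6x - 4
f''(x) = 12x + 6
f''(3) = 12 * 3 + 6
= 36 + 6
= 42
Since f''(3) > 0, the function is concave up (1)

1


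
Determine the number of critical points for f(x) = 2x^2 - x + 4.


Find where f'(x) = 0:
f'(x) = 4x - 1
Set f'(x) = 0:
4x - 1 = 0
x = 1 / 4 = 1/4
This is a linear equation in x, so there is exactly one solution.
Number of critical points: 1

1


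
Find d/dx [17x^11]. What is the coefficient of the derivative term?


We apply the power rule: d/dx [ax^n] = a*n * x^(n-1)
d/dx [17x^11]
= 17 * 11 * x^(11-1)
= 187x^10
The coefficient is 187

187


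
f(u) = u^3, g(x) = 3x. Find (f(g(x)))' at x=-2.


Using the chain rule: (f(g(x)))' = f'(g(x)) * g'(x)
First, find g(-2):
g(-2) = 3 * (-2) + 0 = -6
Next, f'(u) = 3u^2
And g'(x) = 3
So f'(g(-2)) * g'(-2)
= 3 * (-6)^2 * 3
= 3 * 36 * 3
= 324

324


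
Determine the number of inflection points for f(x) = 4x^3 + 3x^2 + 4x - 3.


Inflection points occur where f''(x) = 0 and concavity changes.
f(x) = 4x^3 + 3x^2 + 4x - 3
f'(x) = 12x^2 + 6x + 4
f''(x) = 24x + 6
Set f''(x) = 0:
24x + 6 = 0
x = -6 / 24 = -1/4
Since f''(x) is linear (degree 1), it changes sign at this point.
Therefore there is exactly 1 inflection point.

1


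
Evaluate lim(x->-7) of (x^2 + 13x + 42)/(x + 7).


Direct substitution gives 0/0, so we factor the numerator.
Factor: (x^2 + 13x + 42) = (x + 7)(x + 6)
Cancel the common factor (x + 7):
(x^2 + 13x + 42)/(x + 7) = (x + 6)
Now substitute x = -7:
= (-7) - (-6) = -1

-1


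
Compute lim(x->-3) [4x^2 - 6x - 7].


Since polynomials are continuous, we use direct substitution.
lim(x->-3) of 4x^2 - 6x - 7
= 4 * (-3)^2 - 6 * (-3) - 7
= 36 + 18 - 7
= 47

47


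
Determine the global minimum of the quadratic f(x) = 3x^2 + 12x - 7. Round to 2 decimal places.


For a quadratic f(x) = ax^2 + bx + c with a > 0, the minimum is at the vertex.
Vertex x-coordinate: x = -b/(2a)
x = -(12) / (2 * 3)
x = -12/6 = -2
Substitute back to find the minimum value:
f(-2) = 3 * (-2)^2 + 12 * (-2) - 7
= 12 - 24 - 7
= -19 = -19.00

-19.00


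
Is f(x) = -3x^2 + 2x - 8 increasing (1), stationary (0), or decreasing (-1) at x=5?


Compute f'(x) to determine behavior:
f'(x) = -6x + 2
f'(5) = -6 * 5 + 2
= -30 + 2
= -28
Since f'(5) < 0, the function is decreasing (-1)

-1


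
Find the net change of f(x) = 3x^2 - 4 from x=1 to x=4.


Net change = f(b) - f(a)
f(x) = 3x^2 - 4
Compute f(4):
f(4) = 3 * 4^2 + 0 * 4 - 4
= 48 + 0 - 4
= 44
Compute f(1):
f(1) = 3 * 1^2 + 0 * 1 - 4
= 3 + 0 - 4
= -1
Net change = 44 - (-1) = 45

45


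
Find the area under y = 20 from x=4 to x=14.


The area under a constant function y = 20 is a rectangle.
Width = 14 - 4 = 10
Height = 20
Area = width * height
= 10 * 20
= 200

200


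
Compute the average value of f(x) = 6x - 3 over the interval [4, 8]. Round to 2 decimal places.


Average value = 1/(b-a) * integral from a to b of f(x) dx
First compute the integral of 6x - 3:
F(x) = 3x^2 - 3x
F(8) = 3 * 64 - 3 * 8 = 168
F(4) = 3 * 16 - 3 * 4 = 36
Integral = 168 - 36 = 132
Average = 132 / (8 - 4) = 132 / 4
= 33 = 33.00

33.00


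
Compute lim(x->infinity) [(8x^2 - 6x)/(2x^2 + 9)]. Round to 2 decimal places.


For limits at infinity with equal-degree polynomials,
we compare leading coefficients.
Numerator leading term: 8x^2
Denominator leading term: 2x^2
Divide both by x^2:
lim = (8 - 6/x) / (2 + 9/x^2)
As x -> infinity, the 1/x and 1/x^2 terms vanish:
= 8/2 = 4 = 4.00

4.00


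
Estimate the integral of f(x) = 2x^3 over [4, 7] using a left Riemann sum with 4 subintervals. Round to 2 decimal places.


Left Riemann sum uses left endpoints of each subinterval.
Interval: [4, 7], n = 4
dx = (7 - 4) / 4 = 3/4
Left endpoints: [4, 19/4, 11/2, 25/4]
f values: [128, 6859/32, 1331/4, 15625/32]
Sum = dx * (sum of f values)
= 3/4 * 9307/8
= 27921/32 ≈ 872.53

872.53


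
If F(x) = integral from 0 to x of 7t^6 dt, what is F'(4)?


By the Fundamental Theorem of Calculus (Part 1):
If F(x) = integral from 0 to x of f(t) dt, then F'(x) = f(x)
Here f(t) = 7t^6
So F'(x) = 7x^6
Evaluate at x = 4:
F'(4) = 7 * 4^6
= 7 * 4096
= 28672

28672


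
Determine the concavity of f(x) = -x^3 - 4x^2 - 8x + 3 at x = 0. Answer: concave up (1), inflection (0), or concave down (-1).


Concavity is determined by the sign of f''(x).
f(x) = -x^3 - 4x^2 - 8x + 3
f'(x) = -3x^2 - 8x - 8
f''(x) = -6x - 8
f''(0) = -6 * 0 - 8
= 0 - 8
= -8
Since f''(0) < 0, the function is concave down (-1)

-1


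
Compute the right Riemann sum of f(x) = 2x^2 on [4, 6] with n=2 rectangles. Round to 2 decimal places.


Right Riemann sum uses right endpoints of each subinterval.
Interval: [4, 6], n = 2
dx = (6 - 4) / 2 = 1
Right endpoints: [5, 6]
f values: [50, 72]
Sum = dx * (sum of f values)
= 1 * 122
= 122 = 122.00

122.00


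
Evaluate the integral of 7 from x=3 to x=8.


The integral of a constant k over [a, b] equals k * (b - a).
integral from 3 to 8 of 7 dx
= 7 * (8 - 3)
= 7 * 5
= 35

35


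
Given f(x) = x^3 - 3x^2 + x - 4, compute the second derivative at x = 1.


First derivative:
f'(x) = 3x^2 - 6x + 1
Second derivative:
f''(x) = 6x - 6
Substitute x = 1:
f''(1) = 6 * 1 - 6
= 6 - 6
= 0

0


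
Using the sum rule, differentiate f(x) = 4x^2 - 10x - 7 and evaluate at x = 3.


Differentiate term by term using power and sum rules:
f(x) = 4x^2 - 10x - 7
f'(x) = 8x - 10
Substitute x = 3:
f'(3) = 8 * 3 - 10
= 24 - 10
= 14

14


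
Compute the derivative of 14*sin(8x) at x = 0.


Apply the chain rule to differentiate 14*sin(8x):
d/dx [14*sin(8x)]
= 14 * cos(8x) * d/dx(8x)
= 14 * 8 * cos(8x)
= 112 * cos(8x)
Evaluate at x = 0:
= 112 * cos(0)
= 112 * 1
= 112

112


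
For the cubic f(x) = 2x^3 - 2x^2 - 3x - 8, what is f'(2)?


Differentiate f(x) = 2x^3 - 2x^2 - 3x - 8 term by term:
f'(x) = 6x^2 - 4x - 3
Substitute x = 2:
f'(2) = 6 * 2^2 - 4 * 2 - 3
= 24 - 8 - 3
= 13

13


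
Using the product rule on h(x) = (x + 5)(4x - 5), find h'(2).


Let u(x) = x + 5 and v(x) = 4x - 5
u'(x) = 1
v'(x) = 4
Product rule: h'(x) = u'(x)*v(x) + u(x)*v'(x)
= 1 * (4x - 5) + (x + 5) * 4
At x = 2:
u(2) = 1 * 2 + 5 = 7
v(2) = 4 * 2 - 5 = 3
h'(2) = 1 * 3 + 7 * 4
= 3 + 28
= 31

31


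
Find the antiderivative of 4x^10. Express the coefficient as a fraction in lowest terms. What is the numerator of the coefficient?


Apply the power rule for integration:
integral of ax^n dx = a/(n+1) * x^(n+1) + C
integral of 4x^10 dx
= 4/11 * x^11 + C
The coefficient in lowest terms is 4/11, and its numerator is 4

4


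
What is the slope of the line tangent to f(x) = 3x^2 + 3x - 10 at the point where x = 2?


The slope of the tangent line equals f'(x) at the point.
f(x) = 3x^2 + 3x - 10
f'(x) = 6x + 3
At x = 2:
f'(2) = 6 * 2 + 3
= 12 + 3
= 15

15


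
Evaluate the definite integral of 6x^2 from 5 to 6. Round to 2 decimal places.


Find the antiderivative of 6x^2:
F(x) = 6/3 * x^3
Apply the Fundamental Theorem of Calculus:
F(6) - F(5)
= 6/3 * 6^3 - 6/3 * 5^3
= 6/3 * (216 - 125)
= 6/3 * 91
= 182 = 182.00

182.00


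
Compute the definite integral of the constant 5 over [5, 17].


The integral of a constant k over [a, b] equals k * (b - a).
integral from 5 to 17 of 5 dx
= 5 * (17 - 5)
= 5 * 12
= 60

60


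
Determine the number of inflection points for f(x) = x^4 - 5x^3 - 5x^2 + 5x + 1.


Inflection points occur where f''(x) = 0 and concavity changes.
f(x) = x^4 - 5x^3 - 5x^2 + 5x + 1
f'(x) = 4x^3 - 15x^2 - 10x + 5
f''(x) = 12x^2 - 30x - 10
This is a quadratic in x. Use the discriminant to count real roots.
Discriminant = (-30)^2 - 4 * 12 * (-10)
= 900 - (-480)
= 1380
Since discriminant > 0, f''(x) = 0 has 2 distinct real solutions.
A quadratic with two distinct real roots changes sign at each root, so concavity changes at both.
Number of inflection points: 2

2


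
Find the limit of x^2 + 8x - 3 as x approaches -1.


Since polynomials are continuous, we use direct substitution.
lim(x->-1) of x^2 + 8x - 3
= 1 * (-1)^2 + 8 * (-1) - 3
= 1 - 8 - 3
= -10

-10


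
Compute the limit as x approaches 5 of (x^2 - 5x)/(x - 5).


Direct substitution gives 0/0, so we factor the numerator.
Factor: (x^2 - 5x) = (x - 5)(x)
Cancel the common factor (x - 5):
(x^2 - 5x)/(x - 5) = (x)
Now substitute x = 5:
= (5) - (0) = 5

5


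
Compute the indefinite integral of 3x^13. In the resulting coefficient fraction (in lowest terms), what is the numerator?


Apply the power rule for integration:
integral of ax^n dx = a/(n+1) * x^(n+1) + C
integral of 3x^13 dx
= 3/14 * x^14 + C
The coefficient in lowest terms is 3/14, and its numerator is 3

3


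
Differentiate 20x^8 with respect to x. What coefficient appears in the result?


We apply the power rule: d/dx [ax^n] = a*n * x^(n-1)
d/dx [20x^8]
= 20 * 8 * x^(8-1)
= 160x^7
The coefficient is 160

160


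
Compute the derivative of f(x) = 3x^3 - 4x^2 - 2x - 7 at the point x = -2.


Differentiate f(x) = 3x^3 - 4x^2 - 2x - 7 term by term:
f'(x) = 9x^2 - 8x - 2
Substitute x = -2:
f'(-2) = 9 * (-2)^2 - 8 * (-2) - 2
= 36 + 16 - 2
= 50

50


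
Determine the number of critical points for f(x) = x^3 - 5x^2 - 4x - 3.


Find where f'(x) = 0:
f(x) = x^3 - 5x^2 - 4x - 3
f'(x) = 3x^2 - 10x - 4
This is a quadratic in x. Use the discriminant to count real roots.
Discriminant = (-10)^2 - 4 * 3 * (-4)
= 100 - (-48)
= 148
Since discriminant > 0, f'(x) = 0 has 2 real solutions.
Number of critical points: 2

2


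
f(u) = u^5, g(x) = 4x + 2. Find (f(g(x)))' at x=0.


Using the chain rule: (f(g(x)))' = f'(g(x)) * g'(x)
First, find g(0):
g(0) = 4 * 0 + 2 = 2
Next, f'(u) = 5u^4
And g'(x) = 4
So f'(g(0)) * g'(0)
= 5 * 2^4 * 4
= 5 * 16 * 4
= 320

320


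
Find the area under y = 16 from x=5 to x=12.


The area under a constant function y = 16 is a rectangle.
Width = 12 - 5 = 7
Height = 16
Area = width * height
= 7 * 16
= 112

112


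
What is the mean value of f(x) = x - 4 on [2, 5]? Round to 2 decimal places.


Average value = 1/(b-a) * integral from a to b of f(x) dx
First compute the integral of x - 4:
F(x) = (1/2)x^2 - 4x
F(5) = 1/2 * 25 - 4 * 5 = -15/2
F(2) = 1/2 * 4 - 4 * 2 = -6
Integral = -15/2 - (-6) = -3/2
Average = (-3/2) / (5 - 2) = (-3/2) / 3
= -1/2 = -0.50

-0.50


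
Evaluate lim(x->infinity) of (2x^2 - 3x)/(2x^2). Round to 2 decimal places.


For limits at infinity with equal-degree polynomials,
we compare leading coefficients.
Numerator leading term: 2x^2
Denominator leading term: 2x^2
Divide both by x^2:
lim = (2 - 3/x) / (2)
As x -> infinity, the 1/x and 1/x^2 terms vanish:
= 2/2 = 1 = 1.00

1.00


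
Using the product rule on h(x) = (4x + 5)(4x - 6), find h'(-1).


Let u(x) = 4x + 5 and v(x) = 4x - 6
u'(x) = 4
v'(x) = 4
Product rule: h'(x) = u'(x)*v(x) + u(x)*v'(x)
= 4 * (4x - 6) + (4x + 5) * 4
At x = -1:
u(-1) = 4 * (-1) + 5 = 1
v(-1) = 4 * (-1) - 6 = -10
h'(-1) = 4 * (-10) + 1 * 4
= -40 + 4
= -36

-36


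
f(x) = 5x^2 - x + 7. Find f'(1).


Differentiate term by term using power and sum rules:
f(x) = 5x^2 - x + 7
f'(x) = 10x - 1
Substitute x = 1:
f'(1) = 10 * 1 - 1
= 10 - 1
= 9

9


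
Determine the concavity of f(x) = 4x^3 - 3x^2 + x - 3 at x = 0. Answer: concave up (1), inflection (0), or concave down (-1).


Concavity is determined by the sign of f''(x).
f(x) = 4x^3 - 3x^2 + x - 3
f'(x) = 12x^2 - 6x + 1
f''(x) = 24x - 6
f''(0) = 24 * 0 - 6
= 0 - 6
= -6
Since f''(0) < 0, the function is concave down (-1)

-1


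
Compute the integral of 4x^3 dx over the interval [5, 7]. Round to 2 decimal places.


Find the antiderivative of 4x^3:
F(x) = 4/4 * x^4
Apply the Fundamental Theorem of Calculus:
F(7) - F(5)
= 4/4 * 7^4 - 4/4 * 5^4
= 4/4 * (2401 - 625)
= 4/4 * 1776
= 1776 = 1776.00

1776.00


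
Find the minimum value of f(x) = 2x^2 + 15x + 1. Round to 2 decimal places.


For a quadratic f(x) = ax^2 + bx + c with a > 0, the minimum is at the vertex.
Vertex x-coordinate: x = -b/(2a)
x = -(15) / (2 * 2)
x = -15/4
Substitute back to find the minimum value:
f(-15/4) = 2 * (-15/4)^2 + 15 * (-15/4) + 1
= 225/8 - 225/4 + 1
= -217/8 ≈ -27.13

-27.13


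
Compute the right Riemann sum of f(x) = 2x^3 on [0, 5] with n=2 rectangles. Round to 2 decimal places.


Right Riemann sum uses right endpoints of each subinterval.
Interval: [0, 5], n = 2
dx = (5 - 0) / 2 = 5/2
Right endpoints: [5/2, 5]
f values: [125/4, 250]
Sum = dx * (sum of f values)
= 5/2 * 1125/4
= 5625/8 ≈ 703.13

703.13


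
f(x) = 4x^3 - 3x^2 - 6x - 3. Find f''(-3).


First derivative:
f'(x) = 12x^2 - 6x - 6
Second derivative:
f''(x) = 24x - 6
Substitute x = -3:
f''(-3) = 24 * (-3) - 6
= -72 - 6
= -78

-78


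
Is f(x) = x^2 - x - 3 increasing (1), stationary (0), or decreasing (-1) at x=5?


Compute f'(x) to determine behavior:
f'(x) = 2x - 1
f'(5) = 2 * 5 - 1
= 10 - 1
= 9
Since f'(5) > 0, the function is increasing (1)

1


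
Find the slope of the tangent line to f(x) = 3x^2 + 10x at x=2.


The slope of the tangent line equals f'(x) at the point.
f(x) = 3x^2 + 10x
f'(x) = 6x + 10
At x = 2:
f'(2) = 6 * 2 + 10
= 12 + 10
= 22

22


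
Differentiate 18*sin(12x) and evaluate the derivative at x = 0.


Apply the chain rule to differentiate 18*sin(12x):
d/dx [18*sin(12x)]
= 18 * cos(12x) * d/dx(12x)
= 18 * 12 * cos(12x)
= 216 * cos(12x)
Evaluate at x = 0:
= 216 * cos(0)
= 216 * 1
= 216

216


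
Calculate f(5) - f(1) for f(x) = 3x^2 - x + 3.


Net change = f(b) - f(a)
f(x) = 3x^2 - x + 3
Compute f(5):
f(5) = 3 * 5^2 - 1 * 5 + 3
= 75 - 5 + 3
= 73
Compute f(1):
f(1) = 3 * 1^2 - 1 * 1 + 3
= 3 - 1 + 3
= 5
Net change = 73 - 5 = 68

68


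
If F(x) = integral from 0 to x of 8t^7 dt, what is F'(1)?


By the Fundamental Theorem of Calculus (Part 1):
If F(x) = integral from 0 to x of f(t) dt, then F'(x) = f(x)
Here f(t) = 8t^7
So F'(x) = 8x^7
Evaluate at x = 1:
F'(1) = 8 * 1^7
= 8 * 1
= 8

8


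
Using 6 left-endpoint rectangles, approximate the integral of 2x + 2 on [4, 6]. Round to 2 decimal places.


Left Riemann sum uses left endpoints of each subinterval.
Interval: [4, 6], n = 6
dx = (6 - 4) / 6 = 1/3
Left endpoints: [4, 13/3, 14/3, 5, 16/3, 17/3]
f values: [10, 32/3, 34/3, 12, 38/3, 40/3]
Sum = dx * (sum of f values)
= 1/3 * 70
= 70/3 ≈ 23.33

23.33


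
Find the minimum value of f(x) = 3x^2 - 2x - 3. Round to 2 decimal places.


For a quadratic f(x) = ax^2 + bx + c with a > 0, the minimum is at the vertex.
Vertex x-coordinate: x = -b/(2a)
x = -(-2) / (2 * 3)
x = 2/6 = 1/3
Substitute back to find the minimum value:
f(1/3) = 3 * (1/3)^2 - 2 * (1/3) - 3
= 1/3 - 2/3 - 3
= -10/3 ≈ -3.33

-3.33


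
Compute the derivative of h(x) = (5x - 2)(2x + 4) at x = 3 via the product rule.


Let u(x) = 5x - 2 and v(x) = 2x + 4
u'(x) = 5
v'(x) = 2
Product rule: h'(x) = u'(x)*v(x) + u(x)*v'(x)
= 5 * (2x + 4) + (5x - 2) * 2
At x = 3:
u(3) = 5 * 3 - 2 = 13
v(3) = 2 * 3 + 4 = 10
h'(3) = 5 * 10 + 13 * 2
= 50 + 26
= 76

76


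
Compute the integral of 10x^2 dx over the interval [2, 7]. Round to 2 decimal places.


Find the antiderivative of 10x^2:
F(x) = 10/3 * x^3
Apply the Fundamental Theorem of Calculus:
F(7) - F(2)
= 10/3 * 7^3 - 10/3 * 2^3
= 10/3 * (343 - 8)
= 10/3 * 335
= 3350/3 ≈ 1116.67

1116.67


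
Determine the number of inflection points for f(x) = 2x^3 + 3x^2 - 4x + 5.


Inflection points occur where f''(x) = 0 and concavity changes.
f(x) = 2x^3 + 3x^2 - 4x + 5
f'(x) = 6x^2 + 6x - 4
f''(x) = 12x + 6
Set f''(x) = 0:
12x + 6 = 0
x = -6 / 12 = -1/2
Since f''(x) is linear (degree 1), it changes sign at this point.
Therefore there is exactly 1 inflection point.

1


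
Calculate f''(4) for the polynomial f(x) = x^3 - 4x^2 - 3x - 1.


First derivative:
f'(x) = 3x^2 - 8x - 3
Second derivative:
f''(x) = 6x - 8
Substitute x = 4:
f''(4) = 6 * 4 - 8
= 24 - 8
= 16

16


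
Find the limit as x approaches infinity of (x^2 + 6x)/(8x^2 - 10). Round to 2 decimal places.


For limits at infinity with equal-degree polynomials,
we compare leading coefficients.
Numerator leading term: x^2
Denominator leading term: 8x^2
Divide both by x^2:
lim = (1 + 6/x) / (8 - 10/x^2)
As x -> infinity, the 1/x and 1/x^2 terms vanish:
= 1/8 ≈ 0.13

0.13


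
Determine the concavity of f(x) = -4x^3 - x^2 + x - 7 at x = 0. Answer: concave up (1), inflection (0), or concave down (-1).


Concavity is determined by the sign of f''(x).
f(x) = -4x^3 - x^2 + x - 7
f'(x) = -12x^2 - 2x + 1
f''(x) = -24x - 2
f''(0) = -24 * 0 - 2
= 0 - 2
= -2
Since f''(0) < 0, the function is concave down (-1)

-1


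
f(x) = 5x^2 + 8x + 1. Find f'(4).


Differentiate term by term using power and sum rules:
f(x) = 5x^2 + 8x + 1
f'(x) = 10x + 8
Substitute x = 4:
f'(4) = 10 * 4 + 8
= 40 + 8
= 48

48


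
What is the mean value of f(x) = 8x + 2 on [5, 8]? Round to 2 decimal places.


Average value = 1/(b-a) * integral from a to b of f(x) dx
First compute the integral of 8x + 2:
F(x) = 4x^2 + 2x
F(8) = 4 * 64 + 2 * 8 = 272
F(5) = 4 * 25 + 2 * 5 = 110
Integral = 272 - 110 = 162
Average = 162 / (8 - 5) = 162 / 3
= 54 = 54.00

54.00


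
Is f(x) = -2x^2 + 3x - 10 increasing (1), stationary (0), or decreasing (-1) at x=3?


Compute f'(x) to determine behavior:
f'(x) = -4x + 3
f'(3) = -4 * 3 + 3
= -12 + 3
= -9
Since f'(3) < 0, the function is decreasing (-1)

-1


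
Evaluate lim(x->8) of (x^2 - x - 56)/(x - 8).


Direct substitution gives 0/0, so we factor the numerator.
Factor: (x^2 - x - 56) = (x - 8)(x + 7)
Cancel the common factor (x - 8):
(x^2 - x - 56)/(x - 8) = (x + 7)
Now substitute x = 8:
= (8) - (-7) = 15

15


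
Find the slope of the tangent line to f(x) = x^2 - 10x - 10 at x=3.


The slope of the tangent line equals f'(x) at the point.
f(x) = x^2 - 10x - 10
f'(x) = 2x - 10
At x = 3:
f'(3) = 2 * 3 - 10
= 6 - 10
= -4

-4


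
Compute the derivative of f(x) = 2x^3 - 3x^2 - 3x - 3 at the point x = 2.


Differentiate f(x) = 2x^3 - 3x^2 - 3x - 3 term by term:
f'(x) = 6x^2 - 6x - 3
Substitute x = 2:
f'(2) = 6 * 2^2 - 6 * 2 - 3
= 24 - 12 - 3
= 9

9


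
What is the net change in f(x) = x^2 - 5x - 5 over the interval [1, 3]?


Net change = f(b) - f(a)
f(x) = x^2 - 5x - 5
Compute f(3):
f(3) = 1 * 3^2 - 5 * 3 - 5
= 9 - 15 - 5
= -11
Compute f(1):
f(1) = 1 * 1^2 - 5 * 1 - 5
= 1 - 5 - 5
= -9
Net change = -11 - (-9) = -2

-2


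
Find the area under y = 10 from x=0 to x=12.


The area under a constant function y = 10 is a rectangle.
Width = 12 - 0 = 12
Height = 10
Area = width * height
= 12 * 10
= 120

120


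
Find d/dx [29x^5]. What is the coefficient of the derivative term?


We apply the power rule: d/dx [ax^n] = a*n * x^(n-1)
d/dx [29x^5]
= 29 * 5 * x^(5-1)
= 145x^4
The coefficient is 145

145


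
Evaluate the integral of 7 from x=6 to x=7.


The integral of a constant k over [a, b] equals k * (b - a).
integral from 6 to 7 of 7 dx
= 7 * (7 - 6)
= 7 * 1
= 7

7


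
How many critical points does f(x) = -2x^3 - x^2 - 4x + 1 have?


Find where f'(x) = 0:
f(x) = -2x^3 - x^2 - 4x + 1
f'(x) = -6x^2 - 2x - 4
This is a quadratic in x. Use the discriminant to count real roots.
Discriminant = (-2)^2 - 4 * (-6) * (-4)
= 4 - 96
= -92
Since discriminant < 0, f'(x) = 0 has no real solutions.
Number of critical points: 0

0


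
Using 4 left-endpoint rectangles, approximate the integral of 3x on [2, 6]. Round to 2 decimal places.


Left Riemann sum uses left endpoints of each subinterval.
Interval: [2, 6], n = 4
dx = (6 - 2) / 4 = 1
Left endpoints: [2, 3, 4, 5]
f values: [6, 9, 12, 15]
Sum = dx * (sum of f values)
= 1 * 42
= 42 = 42.00

42.00


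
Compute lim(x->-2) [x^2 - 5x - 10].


Since polynomials are continuous, we use direct substitution.
lim(x->-2) of x^2 - 5x - 10
= 1 * (-2)^2 - 5 * (-2) - 10
= 4 + 10 - 10
= 4

4


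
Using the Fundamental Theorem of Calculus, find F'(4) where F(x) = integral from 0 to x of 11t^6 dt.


By the Fundamental Theorem of Calculus (Part 1):
If F(x) = integral from 0 to x of f(t) dt, then F'(x) = f(x)
Here f(t) = 11t^6
So F'(x) = 11x^6
Evaluate at x = 4:
F'(4) = 11 * 4^6
= 11 * 4096
= 45056

45056


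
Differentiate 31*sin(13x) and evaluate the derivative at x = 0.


Apply the chain rule to differentiate 31*sin(13x):
d/dx [31*sin(13x)]
= 31 * cos(13x) * d/dx(13x)
= 31 * 13 * cos(13x)
= 403 * cos(13x)
Evaluate at x = 0:
= 403 * cos(0)
= 403 * 1
= 403

403


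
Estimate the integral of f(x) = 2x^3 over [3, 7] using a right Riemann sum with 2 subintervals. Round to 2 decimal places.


Right Riemann sum uses right endpoints of each subinterval.
Interval: [3, 7], n = 2
dx = (7 - 3) / 2 = 2
Right endpoints: [5, 7]
f values: [250, 686]
Sum = dx * (sum of f values)
= 2 * 936
= 1872 = 1872.00

1872.00


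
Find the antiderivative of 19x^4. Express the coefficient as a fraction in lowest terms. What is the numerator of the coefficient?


Apply the power rule for integration:
integral of ax^n dx = a/(n+1) * x^(n+1) + C
integral of 19x^4 dx
= 19/5 * x^5 + C
The coefficient in lowest terms is 19/5, and its numerator is 19

19


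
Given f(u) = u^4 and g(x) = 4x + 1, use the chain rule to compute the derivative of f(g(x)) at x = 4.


Using the chain rule: (f(g(x)))' = f'(g(x)) * g'(x)
First, find g(4):
g(4) = 4 * 4 + 1 = 17
Next, f'(u) = 4u^3
And g'(x) = 4
So f'(g(4)) * g'(4)
= 4 * 17^3 * 4
= 4 * 4913 * 4
= 78608

78608


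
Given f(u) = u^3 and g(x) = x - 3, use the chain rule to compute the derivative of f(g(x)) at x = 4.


Using the chain rule: (f(g(x)))' = f'(g(x)) * g'(x)
First, find g(4):
g(4) = 1 * 4 - 3 = 1
Next, f'(u) = 3u^2
And g'(x) = 1
So f'(g(4)) * g'(4)
= 3 * 1^2 * 1
= 3 * 1 * 1
= 3

3


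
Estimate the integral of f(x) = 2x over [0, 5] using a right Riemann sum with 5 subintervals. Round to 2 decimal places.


Right Riemann sum uses right endpoints of each subinterval.
Interval: [0, 5], n = 5
dx = (5 - 0) / 5 = 1
Right endpoints: [1, 2, 3, 4, 5]
f values: [2, 4, 6, 8, 10]
Sum = dx * (sum of f values)
= 1 * 30
= 30 = 30.00

30.00


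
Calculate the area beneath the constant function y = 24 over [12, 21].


The area under a constant function y = 24 is a rectangle.
Width = 21 - 12 = 9
Height = 24
Area = width * height
= 9 * 24
= 216

216


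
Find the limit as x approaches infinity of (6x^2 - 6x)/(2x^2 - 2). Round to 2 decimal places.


For limits at infinity with equal-degree polynomials,
we compare leading coefficients.
Numerator leading term: 6x^2
Denominator leading term: 2x^2
Divide both by x^2:
lim = (6 - 6/x) / (2 - 2/x^2)
As x -> infinity, the 1/x and 1/x^2 terms vanish:
= 6/2 = 3 = 3.00

3.00


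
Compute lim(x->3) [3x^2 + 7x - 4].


Since polynomials are continuous, we use direct substitution.
lim(x->3) of 3x^2 + 7x - 4
= 3 * 3^2 + 7 * 3 - 4
= 27 + 21 - 4
= 44

44


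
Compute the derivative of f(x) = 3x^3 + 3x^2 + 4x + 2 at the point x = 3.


Differentiate f(x) = 3x^3 + 3x^2 + 4x + 2 term by term:
f'(x) = 9x^2 + 6x + 4
Substitute x = 3:
f'(3) = 9 * 3^2 + 6 * 3 + 4
= 81 + 18 + 4
= 103

103


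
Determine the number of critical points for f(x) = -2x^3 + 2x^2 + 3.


Find where f'(x) = 0:
f(x) = -2x^3 + 2x^2 + 3
f'(x) = -6x^2 + 4x
This is a quadratic in x. Use the discriminant to count real roots.
Discriminant = (4)^2 - 4 * (-6) * 0
= 16 - 0
= 16
Since discriminant > 0, f'(x) = 0 has 2 real solutions.
Number of critical points: 2

2


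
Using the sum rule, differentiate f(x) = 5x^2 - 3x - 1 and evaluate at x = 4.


Differentiate term by term using power and sum rules:
f(x) = 5x^2 - 3x - 1
f'(x) = 10x - 3
Substitute x = 4:
f'(4) = 10 * 4 - 3
= 40 - 3
= 37

37


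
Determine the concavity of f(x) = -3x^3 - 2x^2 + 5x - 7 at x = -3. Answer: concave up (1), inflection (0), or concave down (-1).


Concavity is determined by the sign of f''(x).
f(x) = -3x^3 - 2x^2 + 5x - 7
f'(x) = -9x^2 - 4x + 5
f''(x) = -18x - 4
f''(-3) = -18 * (-3) - 4
= 54 - 4
= 50
Since f''(-3) > 0, the function is concave up (1)

1


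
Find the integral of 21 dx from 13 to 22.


The integral of a constant k over [a, b] equals k * (b - a).
integral from 13 to 22 of 21 dx
= 21 * (22 - 13)
= 21 * 9
= 189

189


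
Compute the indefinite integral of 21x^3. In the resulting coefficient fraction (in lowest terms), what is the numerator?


Apply the power rule for integration:
integral of ax^n dx = a/(n+1) * x^(n+1) + C
integral of 21x^3 dx
= 21/4 * x^4 + C
The coefficient in lowest terms is 21/4, and its numerator is 21

21


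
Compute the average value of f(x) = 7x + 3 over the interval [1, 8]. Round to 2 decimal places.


Average value = 1/(b-a) * integral from a to b of f(x) dx
First compute the integral of 7x + 3:
F(x) = (7/2)x^2 + 3x
F(8) = 7/2 * 64 + 3 * 8 = 248
F(1) = 7/2 * 1 + 3 * 1 = 13/2
Integral = 248 - 13/2 = 483/2
Average = (483/2) / (8 - 1) = (483/2) / 7
= 69/2 = 34.50

34.50


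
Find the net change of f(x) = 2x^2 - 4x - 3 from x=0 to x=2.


Net change = f(b) - f(a)
f(x) = 2x^2 - 4x - 3
Compute f(2):
f(2) = 2 * 2^2 - 4 * 2 - 3
= 8 - 8 - 3
= -3
Compute f(0):
f(0) = 2 * 0^2 - 4 * 0 - 3
= 0 + 0 - 3
= -3
Net change = -3 - (-3) = 0

0


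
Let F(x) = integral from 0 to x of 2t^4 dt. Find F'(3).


By the Fundamental Theorem of Calculus (Part 1):
If F(x) = integral from 0 to x of f(t) dt, then F'(x) = f(x)
Here f(t) = 2t^4
So F'(x) = 2x^4
Evaluate at x = 3:
F'(3) = 2 * 3^4
= 2 * 81
= 162

162


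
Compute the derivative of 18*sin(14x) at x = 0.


Apply the chain rule to differentiate 18*sin(14x):
d/dx [18*sin(14x)]
= 18 * cos(14x) * d/dx(14x)
= 18 * 14 * cos(14x)
= 252 * cos(14x)
Evaluate at x = 0:
= 252 * cos(0)
= 252 * 1
= 252

252
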